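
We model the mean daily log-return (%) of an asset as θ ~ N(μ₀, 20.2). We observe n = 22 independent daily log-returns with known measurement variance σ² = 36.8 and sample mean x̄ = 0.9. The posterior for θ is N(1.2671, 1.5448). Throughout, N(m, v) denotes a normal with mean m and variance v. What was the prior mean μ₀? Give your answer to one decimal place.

μ₀ = 5.7

With known observation variance, the Normal–Normal posterior has precision τ_n = τ₀ + n/σ² and mean μ_n = (τ₀μ₀ + (n/σ²)x̄)/τ_n.
Here τ₀ = 1/20.2 = 0.049505 and τ_data = 22/36.8 = 0.597826, so τ_n = 0.647331.
Rearranging for μ₀: μ₀ = (μ_n·τ_n − τ_data·x̄)/τ₀ = (1.2671·0.647331 − 0.597826·0.9) / 0.049505 = 0.282190/0.049505 ≈ 5.7.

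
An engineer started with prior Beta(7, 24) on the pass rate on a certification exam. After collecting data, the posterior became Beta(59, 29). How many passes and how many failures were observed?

A Beta(α, β) prior with s successes and f failures in binomial data gives a Beta(α+s, β+f) posterior.
Match parameters: s=59−7=52, f=29−24=5.

52 passes and 5 failures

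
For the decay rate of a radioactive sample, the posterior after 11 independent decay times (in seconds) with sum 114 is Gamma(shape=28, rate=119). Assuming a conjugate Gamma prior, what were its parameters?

Gamma(shape=17, rate=5)

For an exponential likelihood with a Gamma(α, β) prior on the rate, n observations with total T give posterior Gamma(α+n, β+T).
So α = 28 − 11 = 17 and β = 119 − 114 = 5.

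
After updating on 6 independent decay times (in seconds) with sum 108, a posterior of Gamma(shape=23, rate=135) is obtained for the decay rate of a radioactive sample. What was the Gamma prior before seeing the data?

Gamma–exponential conjugacy: posterior shape = α + n, posterior rate = β + Σtᵢ.
So α = 23 − 6 = 17 and β = 135 − 108 = 27.

Gamma(shape=17, rate=27)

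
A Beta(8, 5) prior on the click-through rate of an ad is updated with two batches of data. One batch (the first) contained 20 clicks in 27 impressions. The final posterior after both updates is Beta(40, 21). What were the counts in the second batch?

Because Beta–binomial updating is additive in the counts, the combined data contributed (α_post−α_prior, β_post−β_prior) successes and failures.
Total across both batches: 40−8=32 clicks, 21−5=16 non-clicks.
Subtract the first batch: 32−20=12 clicks and 16−7=9 non-clicks.

12 clicks and 9 non-clicks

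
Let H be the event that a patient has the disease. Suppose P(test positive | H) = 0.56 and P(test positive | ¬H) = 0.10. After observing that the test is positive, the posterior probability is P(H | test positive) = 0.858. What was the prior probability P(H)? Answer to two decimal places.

P(H) = 0.52

Bayes' rule in odds form gives O(H|E) = O(H)·[P(E|H)/P(E|¬H)], hence O(H) = O(H|E)/LR.
Posterior odds = 0.858/(1−0.858) = 6.0423. LR = 0.56/0.10 = 5.6000.
Prior odds = 6.0423/5.6000 = 1.0790, so P(H) = 1.0790/(1+1.0790) ≈ 0.52.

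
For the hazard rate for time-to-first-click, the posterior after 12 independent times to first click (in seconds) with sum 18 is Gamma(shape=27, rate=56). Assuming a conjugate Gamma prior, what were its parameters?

For an exponential likelihood with a Gamma(α, β) prior on the rate, n observations with total T give posterior Gamma(α+n, β+T).
So α = 27 − 12 = 15 and β = 56 − 18 = 38.

Gamma(shape=15, rate=38)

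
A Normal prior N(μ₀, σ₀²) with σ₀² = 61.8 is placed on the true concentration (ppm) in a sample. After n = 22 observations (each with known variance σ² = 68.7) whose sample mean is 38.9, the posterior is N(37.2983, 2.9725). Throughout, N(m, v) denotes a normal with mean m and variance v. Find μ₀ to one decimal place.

With known observation variance, the Normal–Normal posterior has precision τ_n = τ₀ + n/σ² and mean μ_n = (τ₀μ₀ + (n/σ²)x̄)/τ_n.
Here τ₀ = 1/61.8 = 0.016181 and τ_data = 22/68.7 = 0.320233, so τ_n = 0.336414.
Rearranging for μ₀: μ₀ = (μ_n·τ_n − τ_data·x̄)/τ₀ = (37.2983·0.336414 − 0.320233·38.9) / 0.016181 = 0.090607/0.016181 ≈ 5.6.

μ₀ = 5.6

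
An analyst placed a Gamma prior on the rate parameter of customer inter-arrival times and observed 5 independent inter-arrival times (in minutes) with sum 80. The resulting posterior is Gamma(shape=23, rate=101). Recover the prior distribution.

Gamma–exponential conjugacy: posterior shape = α + n, posterior rate = β + Σtᵢ.
So α = 23 − 5 = 18 and β = 101 − 80 = 21.

Gamma(shape=18, rate=21)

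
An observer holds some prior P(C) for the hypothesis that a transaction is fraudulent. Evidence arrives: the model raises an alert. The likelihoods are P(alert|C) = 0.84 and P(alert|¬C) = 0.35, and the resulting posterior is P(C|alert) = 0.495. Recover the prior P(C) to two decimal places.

Bayes' rule in odds form gives O(C|E) = O(C)·[P(E|C)/P(E|¬C)], hence O(C) = O(C|E)/LR.
Posterior odds = 0.495/(1−0.495) = 0.9802. LR = 0.84/0.35 = 2.4000.
Prior odds = 0.9802/2.4000 = 0.4084, so P(C) = 0.4084/(1+0.4084) ≈ 0.29.

P(C) = 0.29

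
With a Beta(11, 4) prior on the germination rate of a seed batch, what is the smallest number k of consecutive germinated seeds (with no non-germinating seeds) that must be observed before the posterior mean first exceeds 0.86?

After k germinated seeds and 0 non-germinating seeds the posterior is Beta(11+k, 4), with mean (11+k)/(11+4+k).
Set (11+k)/(15+k) > 0.86 and solve: k > (0.86·15 − 11)/(1 − 0.86) = 13.571.
The smallest integer exceeding 13.571 is 14, and checking k=14: (25)/(29) = 0.8621 > 0.86.

k = 14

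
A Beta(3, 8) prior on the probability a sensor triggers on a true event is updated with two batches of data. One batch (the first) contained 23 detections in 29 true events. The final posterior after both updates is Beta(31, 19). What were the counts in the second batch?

5 detections and 5 misses

Sequential conjugate updates are equivalent to a single update on the pooled data, so total successes = posterior α − prior α and total failures = posterior β − prior β.
Total across both batches: 31−3=28 detections, 19−8=11 misses.
Subtract the first batch: 28−23=5 detections and 11−6=5 misses.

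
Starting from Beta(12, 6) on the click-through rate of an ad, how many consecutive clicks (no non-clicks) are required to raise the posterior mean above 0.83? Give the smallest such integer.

After k clicks and 0 non-clicks the posterior is Beta(12+k, 6), with mean (12+k)/(12+6+k).
Set (12+k)/(18+k) > 0.83 and solve: k > (0.83·18 − 12)/(1 − 0.83) = 17.294.
The smallest integer exceeding 17.294 is 18.

k = 18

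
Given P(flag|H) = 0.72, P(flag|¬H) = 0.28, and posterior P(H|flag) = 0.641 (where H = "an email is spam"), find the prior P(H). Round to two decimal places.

P(H) = 0.41

In odds form, posterior odds = prior odds × likelihood ratio, so prior odds = posterior odds ÷ LR.
Posterior odds = 0.641/(1−0.641) = 1.7855. LR = 0.72/0.28 = 2.5714.
Prior odds = 1.7855/2.5714 = 0.6944, so P(H) = 0.6944/(1+0.6944) ≈ 0.41.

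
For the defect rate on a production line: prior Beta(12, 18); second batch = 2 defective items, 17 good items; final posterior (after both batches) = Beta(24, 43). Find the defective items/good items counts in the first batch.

10 defective items and 8 good items

Sequential conjugate updates are equivalent to a single update on the pooled data, so total successes = posterior α − prior α and total failures = posterior β − prior β.
Total across both batches: 24−12=12 defective items, 43−18=25 good items.
Subtract the second batch: 12−2=10 defective items and 25−17=8 good items.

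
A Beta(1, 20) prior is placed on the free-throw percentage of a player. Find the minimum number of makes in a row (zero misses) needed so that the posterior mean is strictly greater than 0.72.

After k makes and 0 misses the posterior is Beta(1+k, 20), with mean (1+k)/(1+20+k).
Set (1+k)/(21+k) > 0.72 and solve: k > (0.72·21 − 1)/(1 − 0.72) = 50.429.
The smallest integer exceeding 50.429 is 51, and checking k=51: (52)/(72) = 0.7222 > 0.72.

k = 51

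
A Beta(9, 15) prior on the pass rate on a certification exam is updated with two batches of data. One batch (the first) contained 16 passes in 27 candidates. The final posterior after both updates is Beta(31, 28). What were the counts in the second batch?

6 passes and 2 failures

Sequential conjugate updates are equivalent to a single update on the pooled data, so total successes = posterior α − prior α and total failures = posterior β − prior β.
Total across both batches: 31−9=22 passes, 28−15=13 failures.
Subtract the first batch: 22−16=6 passes and 13−11=2 failures.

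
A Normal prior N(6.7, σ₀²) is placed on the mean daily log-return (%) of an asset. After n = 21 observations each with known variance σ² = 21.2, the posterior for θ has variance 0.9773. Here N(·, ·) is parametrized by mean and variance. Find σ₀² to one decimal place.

Posterior precision equals prior precision plus data precision: 1/σ_n² = 1/σ₀² + n/σ².
So 1/σ₀² = 1/0.9773 − 21/21.2 = 1.023227 − 0.990566 = 0.032661.
Hence σ₀² = 1/0.032661 ≈ 30.6.

σ₀² = 30.6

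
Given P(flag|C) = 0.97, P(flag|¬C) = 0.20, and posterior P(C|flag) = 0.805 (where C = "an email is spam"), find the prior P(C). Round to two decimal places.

In odds form, posterior odds = prior odds × likelihood ratio, so prior odds = posterior odds ÷ LR.
Posterior odds = 0.805/(1−0.805) = 4.1282. LR = 0.97/0.20 = 4.8500.
Prior odds = 4.1282/4.8500 = 0.8512, so P(C) = 0.8512/(1+0.8512) ≈ 0.46.

P(C) = 0.46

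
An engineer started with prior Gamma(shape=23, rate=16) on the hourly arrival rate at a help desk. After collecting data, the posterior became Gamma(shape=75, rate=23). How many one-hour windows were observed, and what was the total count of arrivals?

n = 7 one-hour windows with total 52 arrivals

Gamma–Poisson conjugacy: posterior shape = α + Σxᵢ, posterior rate = β + n.
Matching: Σxᵢ = 75 − 23 = 52 and n = 23 − 16 = 7.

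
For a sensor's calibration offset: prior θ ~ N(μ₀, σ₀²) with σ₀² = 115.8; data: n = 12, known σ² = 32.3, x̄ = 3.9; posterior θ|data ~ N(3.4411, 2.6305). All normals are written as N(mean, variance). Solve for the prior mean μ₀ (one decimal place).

With known observation variance, the Normal–Normal posterior has precision τ_n = τ₀ + n/σ² and mean μ_n = (τ₀μ₀ + (n/σ²)x̄)/τ_n.
Here τ₀ = 1/115.8 = 0.008636 and τ_data = 12/32.3 = 0.371517, so τ_n = 0.380153.
Rearranging for μ₀: μ₀ = (μ_n·τ_n − τ_data·x̄)/τ₀ = (3.4411·0.380153 − 0.371517·3.9) / 0.008636 = -0.140772/0.008636 ≈ -16.3.

μ₀ = -16.3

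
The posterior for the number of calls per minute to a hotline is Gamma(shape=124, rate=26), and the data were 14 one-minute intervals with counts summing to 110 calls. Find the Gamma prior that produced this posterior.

A Gamma(α, β) prior (rate parametrization) on a Poisson rate with n observations summing to S gives posterior Gamma(α+S, β+n).
So α = 124 − 110 = 14 and β = 26 − 14 = 12.

Gamma(shape=14, rate=12)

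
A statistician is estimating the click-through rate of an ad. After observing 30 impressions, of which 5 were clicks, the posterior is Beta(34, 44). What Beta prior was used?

Beta(29, 19)

Beta is conjugate to the binomial likelihood: posterior = Beta(a+s, b+f).
So a = 34 − 5 = 29 and b = 44 − 25 = 19.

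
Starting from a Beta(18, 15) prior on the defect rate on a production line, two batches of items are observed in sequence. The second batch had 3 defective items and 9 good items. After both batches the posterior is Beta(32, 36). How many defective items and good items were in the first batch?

11 defective items and 12 good items

Sequential conjugate updates are equivalent to a single update on the pooled data, so total successes = posterior α − prior α and total failures = posterior β − prior β.
Total across both batches: 32−18=14 defective items, 36−15=21 good items.
Subtract the second batch: 14−3=11 defective items and 21−9=12 good items.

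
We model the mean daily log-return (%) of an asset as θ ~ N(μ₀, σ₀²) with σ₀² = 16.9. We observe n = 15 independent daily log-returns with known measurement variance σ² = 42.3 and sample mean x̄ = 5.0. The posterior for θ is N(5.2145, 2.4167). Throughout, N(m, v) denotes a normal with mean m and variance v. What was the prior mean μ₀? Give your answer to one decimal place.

With known observation variance, the Normal–Normal posterior has precision τ_n = τ₀ + n/σ² and mean μ_n = (τ₀μ₀ + (n/σ²)x̄)/τ_n.
Here τ₀ = 1/16.9 = 0.059172 and τ_data = 15/42.3 = 0.354610, so τ_n = 0.413782.
Rearranging for μ₀: μ₀ = (μ_n·τ_n − τ_data·x̄)/τ₀ = (5.2145·0.413782 − 0.354610·5.0) / 0.059172 = 0.384616/0.059172 ≈ 6.5.

μ₀ = 6.5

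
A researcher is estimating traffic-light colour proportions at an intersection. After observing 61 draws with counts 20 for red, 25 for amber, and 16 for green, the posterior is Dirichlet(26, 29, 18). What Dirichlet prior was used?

Dirichlet(6, 4, 2)

For a Dirichlet(α) prior with multinomial counts c, the posterior is Dirichlet(α + c) componentwise.
Subtract each count from the matching posterior parameter: 26−20=6, 29−25=4, 18−16=2.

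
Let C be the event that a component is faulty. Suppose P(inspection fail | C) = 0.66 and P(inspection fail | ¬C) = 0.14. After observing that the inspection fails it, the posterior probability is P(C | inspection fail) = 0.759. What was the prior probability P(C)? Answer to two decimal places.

P(C) = 0.40

Bayes' rule in odds form gives O(C|E) = O(C)·[P(E|C)/P(E|¬C)], hence O(C) = O(C|E)/LR.
Posterior odds = 0.759/(1−0.759) = 3.1494. LR = 0.66/0.14 = 4.7143.
Prior odds = 3.1494/4.7143 = 0.6681, so P(C) = 0.6681/(1+0.6681) ≈ 0.40.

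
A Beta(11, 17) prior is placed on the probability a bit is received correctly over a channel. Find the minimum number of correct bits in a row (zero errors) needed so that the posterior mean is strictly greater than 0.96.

After k correct bits and 0 errors the posterior is Beta(11+k, 17), with mean (11+k)/(11+17+k).
Set (11+k)/(28+k) > 0.96 and solve: k > (0.96·28 − 11)/(1 − 0.96) = 397.000.
The smallest integer exceeding 397.000 is 398, and checking k=398: (409)/(426) = 0.9601 > 0.96.

k = 398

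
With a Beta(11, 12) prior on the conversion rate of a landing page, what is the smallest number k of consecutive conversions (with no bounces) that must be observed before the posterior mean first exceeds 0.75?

After k conversions and 0 bounces the posterior is Beta(11+k, 12), with mean (11+k)/(11+12+k).
Set (11+k)/(23+k) > 0.75 and solve: k > (0.75·23 − 11)/(1 − 0.75) = 25.000.
The smallest integer exceeding 25.000 is 26.

k = 26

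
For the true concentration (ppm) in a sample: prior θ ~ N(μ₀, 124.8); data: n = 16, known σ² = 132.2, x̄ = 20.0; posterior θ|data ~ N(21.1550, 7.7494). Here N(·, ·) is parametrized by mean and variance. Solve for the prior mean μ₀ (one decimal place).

The posterior mean is a precision-weighted average: μ_n = (τ₀μ₀ + τ_data·x̄)/(τ₀+τ_data), with τ₀=1/σ₀² and τ_data=n/σ².
Here τ₀ = 1/124.8 = 0.008013 and τ_data = 16/132.2 = 0.121029, so τ_n = 0.129042.
Rearranging for μ₀: μ₀ = (μ_n·τ_n − τ_data·x̄)/τ₀ = (21.1550·0.129042 − 0.121029·20.0) / 0.008013 = 0.309304/0.008013 ≈ 38.6.

μ₀ = 38.6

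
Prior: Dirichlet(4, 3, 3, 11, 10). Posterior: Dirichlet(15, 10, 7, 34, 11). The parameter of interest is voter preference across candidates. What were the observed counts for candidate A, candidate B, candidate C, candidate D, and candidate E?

counts (11, 7, 4, 23, 1)

For a Dirichlet(α) prior with multinomial counts c, the posterior is Dirichlet(α + c) componentwise.
Counts are posterior − prior componentwise: 15−4=11, 10−3=7, 7−3=4, 34−11=23, 11−10=1.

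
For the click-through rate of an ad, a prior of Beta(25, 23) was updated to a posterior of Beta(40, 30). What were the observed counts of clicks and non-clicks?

Under Beta–binomial conjugacy the posterior parameters are (a+s, b+f).
Match parameters: s=40−25=15, f=30−23=7.

15 clicks and 7 non-clicks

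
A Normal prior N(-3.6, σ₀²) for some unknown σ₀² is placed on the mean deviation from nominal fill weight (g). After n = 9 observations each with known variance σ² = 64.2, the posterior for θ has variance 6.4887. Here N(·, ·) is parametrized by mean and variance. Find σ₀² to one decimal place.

Posterior precision equals prior precision plus data precision: 1/σ_n² = 1/σ₀² + n/σ².
So 1/σ₀² = 1/6.4887 − 9/64.2 = 0.154114 − 0.140187 = 0.013927.
Hence σ₀² = 1/0.013927 ≈ 71.8.

σ₀² = 71.8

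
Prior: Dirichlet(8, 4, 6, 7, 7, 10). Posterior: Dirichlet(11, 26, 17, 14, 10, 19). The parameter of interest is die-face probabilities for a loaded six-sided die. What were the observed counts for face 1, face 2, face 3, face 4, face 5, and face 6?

counts (3, 22, 11, 7, 3, 9)

For a Dirichlet(α) prior with multinomial counts c, the posterior is Dirichlet(α + c) componentwise.
Counts are posterior − prior componentwise: 11−8=3, 26−4=22, 17−6=11, 14−7=7, 10−7=3, 19−10=9.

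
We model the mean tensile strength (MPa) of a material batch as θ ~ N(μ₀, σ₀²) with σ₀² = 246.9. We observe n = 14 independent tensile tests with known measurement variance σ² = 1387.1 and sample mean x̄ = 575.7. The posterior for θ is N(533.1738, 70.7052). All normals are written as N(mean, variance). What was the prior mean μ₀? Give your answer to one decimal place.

μ₀ = 427.2

The posterior mean is a precision-weighted average: μ_n = (τ₀μ₀ + τ_data·x̄)/(τ₀+τ_data), with τ₀=1/σ₀² and τ_data=n/σ².
Here τ₀ = 1/246.9 = 0.004050 and τ_data = 14/1387.1 = 0.010093, so τ_n = 0.014143.
Rearranging for μ₀: μ₀ = (μ_n·τ_n − τ_data·x̄)/τ₀ = (533.1738·0.014143 − 0.010093·575.7) / 0.004050 = 1.730137/0.004050 ≈ 427.2.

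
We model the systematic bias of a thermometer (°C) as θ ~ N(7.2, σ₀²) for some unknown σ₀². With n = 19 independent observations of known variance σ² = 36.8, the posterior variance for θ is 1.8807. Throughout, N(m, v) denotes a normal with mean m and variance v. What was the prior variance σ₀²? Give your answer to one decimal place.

σ₀² = 64.9

For the Normal–Normal model with known σ², precisions add: τ_n = τ₀ + n/σ².
So 1/σ₀² = 1/1.8807 − 19/36.8 = 0.531717 − 0.516304 = 0.015413.
Hence σ₀² = 1/0.015413 ≈ 64.9.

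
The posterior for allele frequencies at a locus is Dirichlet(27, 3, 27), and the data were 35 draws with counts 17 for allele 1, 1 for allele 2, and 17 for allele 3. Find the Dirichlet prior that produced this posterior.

Dirichlet(10, 2, 10)

For a Dirichlet(α) prior with multinomial counts c, the posterior is Dirichlet(α + c) componentwise.
Subtract each count from the matching posterior parameter: 27−17=10, 3−1=2, 27−17=10.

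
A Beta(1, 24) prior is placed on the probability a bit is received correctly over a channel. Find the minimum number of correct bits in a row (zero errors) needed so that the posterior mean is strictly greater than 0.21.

k = 6

After k correct bits and 0 errors the posterior is Beta(1+k, 24), with mean (1+k)/(1+24+k).
Set (1+k)/(25+k) > 0.21 and solve: k > (0.21·25 − 1)/(1 − 0.21) = 5.380.
The smallest integer exceeding 5.380 is 6, and checking k=6: (7)/(31) = 0.2258 > 0.21.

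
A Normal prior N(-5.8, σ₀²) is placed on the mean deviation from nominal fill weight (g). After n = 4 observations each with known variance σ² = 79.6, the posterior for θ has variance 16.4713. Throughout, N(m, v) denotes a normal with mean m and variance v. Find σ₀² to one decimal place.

Posterior precision equals prior precision plus data precision: 1/σ_n² = 1/σ₀² + n/σ².
So 1/σ₀² = 1/16.4713 − 4/79.6 = 0.060712 − 0.050251 = 0.010461.
Hence σ₀² = 1/0.010461 ≈ 95.6.

σ₀² = 95.6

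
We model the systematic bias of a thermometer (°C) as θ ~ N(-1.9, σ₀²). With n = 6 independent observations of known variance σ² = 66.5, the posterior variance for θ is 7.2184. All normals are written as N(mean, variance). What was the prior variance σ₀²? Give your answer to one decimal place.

σ₀² = 20.7

For the Normal–Normal model with known σ², precisions add: τ_n = τ₀ + n/σ².
So 1/σ₀² = 1/7.2184 − 6/66.5 = 0.138535 − 0.090226 = 0.048309.
Hence σ₀² = 1/0.048309 ≈ 20.7.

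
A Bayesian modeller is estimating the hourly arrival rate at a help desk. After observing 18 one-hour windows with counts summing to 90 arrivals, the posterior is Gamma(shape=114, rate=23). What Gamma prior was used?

Gamma–Poisson conjugacy: posterior shape = α + Σxᵢ, posterior rate = β + n.
So α = 114 − 90 = 24 and β = 23 − 18 = 5.

Gamma(shape=24, rate=5)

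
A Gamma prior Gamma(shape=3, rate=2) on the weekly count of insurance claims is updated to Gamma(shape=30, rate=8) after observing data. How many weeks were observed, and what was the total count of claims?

A Gamma(α, β) prior (rate parametrization) on a Poisson rate with n observations summing to S gives posterior Gamma(α+S, β+n).
Matching: Σxᵢ = 30 − 3 = 27 and n = 8 − 2 = 6.

n = 6 weeks with total 27 claims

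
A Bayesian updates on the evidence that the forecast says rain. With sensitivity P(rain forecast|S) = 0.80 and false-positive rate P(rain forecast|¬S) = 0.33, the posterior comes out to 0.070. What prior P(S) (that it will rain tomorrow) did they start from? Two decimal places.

P(S) = 0.03

Bayes' rule in odds form gives O(S|E) = O(S)·[P(E|S)/P(E|¬S)], hence O(S) = O(S|E)/LR.
Posterior odds = 0.070/(1−0.070) = 0.0753. LR = 0.80/0.33 = 2.4242.
Prior odds = 0.0753/2.4242 = 0.0311, so P(S) = 0.0311/(1+0.0311) ≈ 0.03.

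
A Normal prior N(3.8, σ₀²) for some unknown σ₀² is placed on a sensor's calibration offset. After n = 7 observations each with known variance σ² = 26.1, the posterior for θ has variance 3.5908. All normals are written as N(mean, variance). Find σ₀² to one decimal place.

σ₀² = 97.2

Posterior precision equals prior precision plus data precision: 1/σ_n² = 1/σ₀² + n/σ².
So 1/σ₀² = 1/3.5908 − 7/26.1 = 0.278489 − 0.268199 = 0.010290.
Hence σ₀² = 1/0.010290 ≈ 97.2.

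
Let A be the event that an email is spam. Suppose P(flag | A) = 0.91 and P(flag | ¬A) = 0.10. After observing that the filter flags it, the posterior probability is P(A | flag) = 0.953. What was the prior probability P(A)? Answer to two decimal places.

P(A) = 0.69

In odds form, posterior odds = prior odds × likelihood ratio, so prior odds = posterior odds ÷ LR.
Posterior odds = 0.953/(1−0.953) = 20.2766. LR = 0.91/0.10 = 9.1000.
Prior odds = 20.2766/9.1000 = 2.2282, so P(A) = 2.2282/(1+2.2282) ≈ 0.69.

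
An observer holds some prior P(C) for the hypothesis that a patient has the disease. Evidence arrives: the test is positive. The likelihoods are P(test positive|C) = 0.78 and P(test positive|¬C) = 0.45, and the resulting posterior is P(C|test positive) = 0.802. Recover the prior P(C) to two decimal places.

Bayes' rule in odds form gives O(C|E) = O(C)·[P(E|C)/P(E|¬C)], hence O(C) = O(C|E)/LR.
Posterior odds = 0.802/(1−0.802) = 4.0505. LR = 0.78/0.45 = 1.7333.
Prior odds = 4.0505/1.7333 = 2.3369, so P(C) = 2.3369/(1+2.3369) ≈ 0.70.

P(C) = 0.70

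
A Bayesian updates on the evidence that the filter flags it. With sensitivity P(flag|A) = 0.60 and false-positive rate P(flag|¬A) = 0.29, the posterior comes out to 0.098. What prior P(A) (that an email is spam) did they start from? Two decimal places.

In odds form, posterior odds = prior odds × likelihood ratio, so prior odds = posterior odds ÷ LR.
Posterior odds = 0.098/(1−0.098) = 0.1086. LR = 0.60/0.29 = 2.0690.
Prior odds = 0.1086/2.0690 = 0.0525, so P(A) = 0.0525/(1+0.0525) ≈ 0.05.

P(A) = 0.05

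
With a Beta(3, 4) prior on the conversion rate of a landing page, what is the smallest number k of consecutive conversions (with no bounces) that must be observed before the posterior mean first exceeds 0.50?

After k conversions and 0 bounces the posterior is Beta(3+k, 4), with mean (3+k)/(3+4+k).
Set (3+k)/(7+k) > 0.50 and solve: k > (0.50·7 − 3)/(1 − 0.50) = 1.000.
The smallest integer exceeding 1.000 is 2, and checking k=2: (5)/(9) = 0.5556 > 0.50.

k = 2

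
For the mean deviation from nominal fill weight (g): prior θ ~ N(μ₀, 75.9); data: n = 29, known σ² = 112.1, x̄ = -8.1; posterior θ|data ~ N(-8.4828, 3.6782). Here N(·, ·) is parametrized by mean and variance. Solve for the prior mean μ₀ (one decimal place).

μ₀ = -16.0

With known observation variance, the Normal–Normal posterior has precision τ_n = τ₀ + n/σ² and mean μ_n = (τ₀μ₀ + (n/σ²)x̄)/τ_n.
Here τ₀ = 1/75.9 = 0.013175 and τ_data = 29/112.1 = 0.258698, so τ_n = 0.271873.
Rearranging for μ₀: μ₀ = (μ_n·τ_n − τ_data·x̄)/τ₀ = (-8.4828·0.271873 − 0.258698·-8.1) / 0.013175 = -0.210790/0.013175 ≈ -16.0.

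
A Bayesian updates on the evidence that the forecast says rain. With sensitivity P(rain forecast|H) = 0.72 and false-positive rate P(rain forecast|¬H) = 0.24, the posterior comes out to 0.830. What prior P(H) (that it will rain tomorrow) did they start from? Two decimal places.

P(H) = 0.62

In odds form, posterior odds = prior odds × likelihood ratio, so prior odds = posterior odds ÷ LR.
Posterior odds = 0.830/(1−0.830) = 4.8824. LR = 0.72/0.24 = 3.0000.
Prior odds = 4.8824/3.0000 = 1.6275, so P(H) = 1.6275/(1+1.6275) ≈ 0.62.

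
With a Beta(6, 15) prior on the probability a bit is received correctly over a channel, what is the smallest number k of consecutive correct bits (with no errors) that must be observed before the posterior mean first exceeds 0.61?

After k correct bits and 0 errors the posterior is Beta(6+k, 15), with mean (6+k)/(6+15+k).
Set (6+k)/(21+k) > 0.61 and solve: k > (0.61·21 − 6)/(1 − 0.61) = 17.462.
The smallest integer exceeding 17.462 is 18, and checking k=18: (24)/(39) = 0.6154 > 0.61.

k = 18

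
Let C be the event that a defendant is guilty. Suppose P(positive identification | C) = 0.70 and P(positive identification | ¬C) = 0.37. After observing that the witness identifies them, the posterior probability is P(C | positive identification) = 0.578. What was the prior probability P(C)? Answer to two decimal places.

P(C) = 0.42

In odds form, posterior odds = prior odds × likelihood ratio, so prior odds = posterior odds ÷ LR.
Posterior odds = 0.578/(1−0.578) = 1.3697. LR = 0.70/0.37 = 1.8919.
Prior odds = 1.3697/1.8919 = 0.7240, so P(C) = 0.7240/(1+0.7240) ≈ 0.42.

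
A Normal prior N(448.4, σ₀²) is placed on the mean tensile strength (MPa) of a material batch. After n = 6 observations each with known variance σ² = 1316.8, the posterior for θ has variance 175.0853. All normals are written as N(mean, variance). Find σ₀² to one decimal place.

σ₀² = 865.8

Posterior precision equals prior precision plus data precision: 1/σ_n² = 1/σ₀² + n/σ².
So 1/σ₀² = 1/175.0853 − 6/1316.8 = 0.005712 − 0.004557 = 0.001155.
Hence σ₀² = 1/0.001155 ≈ 865.8.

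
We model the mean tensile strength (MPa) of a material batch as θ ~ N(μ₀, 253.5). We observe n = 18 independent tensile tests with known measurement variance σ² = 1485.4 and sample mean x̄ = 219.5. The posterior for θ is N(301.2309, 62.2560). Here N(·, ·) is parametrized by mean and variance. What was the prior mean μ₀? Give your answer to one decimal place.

The posterior mean is a precision-weighted average: μ_n = (τ₀μ₀ + τ_data·x̄)/(τ₀+τ_data), with τ₀=1/σ₀² and τ_data=n/σ².
Here τ₀ = 1/253.5 = 0.003945 and τ_data = 18/1485.4 = 0.012118, so τ_n = 0.016063.
Rearranging for μ₀: μ₀ = (μ_n·τ_n − τ_data·x̄)/τ₀ = (301.2309·0.016063 − 0.012118·219.5) / 0.003945 = 2.178771/0.003945 ≈ 552.3.

μ₀ = 552.3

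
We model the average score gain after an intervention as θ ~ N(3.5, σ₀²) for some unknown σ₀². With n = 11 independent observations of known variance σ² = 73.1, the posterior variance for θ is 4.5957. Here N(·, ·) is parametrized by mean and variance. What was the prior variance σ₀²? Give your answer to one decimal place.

Posterior precision equals prior precision plus data precision: 1/σ_n² = 1/σ₀² + n/σ².
So 1/σ₀² = 1/4.5957 − 11/73.1 = 0.217595 − 0.150479 = 0.067116.
Hence σ₀² = 1/0.067116 ≈ 14.9.

σ₀² = 14.9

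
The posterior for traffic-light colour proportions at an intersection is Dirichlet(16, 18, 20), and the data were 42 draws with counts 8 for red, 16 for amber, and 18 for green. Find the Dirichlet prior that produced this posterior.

Dirichlet(8, 2, 2)

For a Dirichlet(α) prior with multinomial counts c, the posterior is Dirichlet(α + c) componentwise.
Subtract each count from the matching posterior parameter: 16−8=8, 18−16=2, 20−18=2.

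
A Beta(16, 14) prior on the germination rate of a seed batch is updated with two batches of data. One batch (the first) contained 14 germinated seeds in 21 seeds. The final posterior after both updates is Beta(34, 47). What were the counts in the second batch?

4 germinated seeds and 26 non-germinating seeds

Sequential conjugate updates are equivalent to a single update on the pooled data, so total successes = posterior α − prior α and total failures = posterior β − prior β.
Total across both batches: 34−16=18 germinated seeds, 47−14=33 non-germinating seeds.
Subtract the first batch: 18−14=4 germinated seeds and 33−7=26 non-germinating seeds.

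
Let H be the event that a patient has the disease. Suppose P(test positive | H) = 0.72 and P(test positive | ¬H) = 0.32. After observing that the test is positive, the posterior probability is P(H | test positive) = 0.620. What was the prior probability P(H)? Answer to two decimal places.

P(H) = 0.42

Bayes' rule in odds form gives O(H|E) = O(H)·[P(E|H)/P(E|¬H)], hence O(H) = O(H|E)/LR.
Posterior odds = 0.620/(1−0.620) = 1.6316. LR = 0.72/0.32 = 2.2500.
Prior odds = 1.6316/2.2500 = 0.7252, so P(H) = 0.7252/(1+0.7252) ≈ 0.42.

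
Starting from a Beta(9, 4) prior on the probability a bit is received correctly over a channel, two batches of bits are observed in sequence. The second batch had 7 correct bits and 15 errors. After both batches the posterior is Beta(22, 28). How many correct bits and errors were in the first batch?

6 correct bits and 9 errors

Sequential conjugate updates are equivalent to a single update on the pooled data, so total successes = posterior α − prior α and total failures = posterior β − prior β.
Total across both batches: 22−9=13 correct bits, 28−4=24 errors.
Subtract the second batch: 13−7=6 correct bits and 24−15=9 errors.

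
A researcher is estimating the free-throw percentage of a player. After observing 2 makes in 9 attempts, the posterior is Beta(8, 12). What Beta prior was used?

Beta is conjugate to the binomial likelihood: posterior = Beta(α+s, β+f).
So α = 8 − 2 = 6 and β = 12 − 7 = 5.

Beta(6, 5)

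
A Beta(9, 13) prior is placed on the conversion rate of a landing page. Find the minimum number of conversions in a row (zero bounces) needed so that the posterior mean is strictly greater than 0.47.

k = 3

After k conversions and 0 bounces the posterior is Beta(9+k, 13), with mean (9+k)/(9+13+k).
Set (9+k)/(22+k) > 0.47 and solve: k > (0.47·22 − 9)/(1 − 0.47) = 2.528.
The smallest integer exceeding 2.528 is 3, and checking k=3: (12)/(25) = 0.4800 > 0.47.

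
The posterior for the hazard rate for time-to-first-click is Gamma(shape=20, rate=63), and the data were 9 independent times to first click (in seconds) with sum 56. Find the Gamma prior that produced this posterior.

Gamma(shape=11, rate=7)

Gamma–exponential conjugacy: posterior shape = α + n, posterior rate = β + Σtᵢ.
So α = 20 − 9 = 11 and β = 63 − 56 = 7.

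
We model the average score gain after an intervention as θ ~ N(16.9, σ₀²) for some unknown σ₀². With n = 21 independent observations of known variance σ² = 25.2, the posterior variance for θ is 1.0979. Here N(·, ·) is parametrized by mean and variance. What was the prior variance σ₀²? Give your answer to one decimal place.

σ₀² = 12.9

Posterior precision equals prior precision plus data precision: 1/σ_n² = 1/σ₀² + n/σ².
So 1/σ₀² = 1/1.0979 − 21/25.2 = 0.910830 − 0.833333 = 0.077497.
Hence σ₀² = 1/0.077497 ≈ 12.9.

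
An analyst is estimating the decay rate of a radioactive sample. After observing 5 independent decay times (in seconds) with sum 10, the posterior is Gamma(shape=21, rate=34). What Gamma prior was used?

For an exponential likelihood with a Gamma(α, β) prior on the rate, n observations with total T give posterior Gamma(α+n, β+T).
So α = 21 − 5 = 16 and β = 34 − 10 = 24.

Gamma(shape=16, rate=24)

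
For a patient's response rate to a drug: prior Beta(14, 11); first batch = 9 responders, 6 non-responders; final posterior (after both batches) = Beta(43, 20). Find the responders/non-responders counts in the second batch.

20 responders and 3 non-responders

Sequential conjugate updates are equivalent to a single update on the pooled data, so total successes = posterior α − prior α and total failures = posterior β − prior β.
Total across both batches: 43−14=29 responders, 20−11=9 non-responders.
Subtract the first batch: 29−9=20 responders and 9−6=3 non-responders.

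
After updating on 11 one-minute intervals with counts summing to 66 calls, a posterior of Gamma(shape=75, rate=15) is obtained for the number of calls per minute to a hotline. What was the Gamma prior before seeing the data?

Gamma(shape=9, rate=4)

Gamma–Poisson conjugacy: posterior shape = α + Σxᵢ, posterior rate = β + n.
So α = 75 − 66 = 9 and β = 15 − 11 = 4.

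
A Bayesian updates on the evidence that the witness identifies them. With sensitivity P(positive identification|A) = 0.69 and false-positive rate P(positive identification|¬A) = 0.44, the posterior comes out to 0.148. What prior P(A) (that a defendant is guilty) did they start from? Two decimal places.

P(A) = 0.10

Bayes' rule in odds form gives O(A|E) = O(A)·[P(E|A)/P(E|¬A)], hence O(A) = O(A|E)/LR.
Posterior odds = 0.148/(1−0.148) = 0.1737. LR = 0.69/0.44 = 1.5682.
Prior odds = 0.1737/1.5682 = 0.1108, so P(A) = 0.1108/(1+0.1108) ≈ 0.10.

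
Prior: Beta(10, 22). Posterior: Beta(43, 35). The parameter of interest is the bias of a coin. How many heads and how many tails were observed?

Beta is conjugate to the binomial likelihood: posterior = Beta(a+s, b+f).
Match parameters: s=43−10=33, f=35−22=13.

33 heads and 13 tails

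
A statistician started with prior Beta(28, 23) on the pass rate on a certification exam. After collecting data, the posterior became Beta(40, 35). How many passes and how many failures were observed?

12 passes and 12 failures

Beta is conjugate to the binomial likelihood: posterior = Beta(α+s, β+f).
So s = 40 − 28 = 12 and f = 35 − 23 = 12.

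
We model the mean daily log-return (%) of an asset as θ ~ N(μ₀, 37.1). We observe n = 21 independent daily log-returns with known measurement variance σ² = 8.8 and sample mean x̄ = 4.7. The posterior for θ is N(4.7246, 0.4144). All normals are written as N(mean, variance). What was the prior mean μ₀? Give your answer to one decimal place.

The posterior mean is a precision-weighted average: μ_n = (τ₀μ₀ + τ_data·x̄)/(τ₀+τ_data), with τ₀=1/σ₀² and τ_data=n/σ².
Here τ₀ = 1/37.1 = 0.026954 and τ_data = 21/8.8 = 2.386364, so τ_n = 2.413318.
Rearranging for μ₀: μ₀ = (μ_n·τ_n − τ_data·x̄)/τ₀ = (4.7246·2.413318 − 2.386364·4.7) / 0.026954 = 0.186051/0.026954 ≈ 6.9.

μ₀ = 6.9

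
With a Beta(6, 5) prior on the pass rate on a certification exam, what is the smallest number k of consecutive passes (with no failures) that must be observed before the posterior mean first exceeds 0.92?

k = 52

After k passes and 0 failures the posterior is Beta(6+k, 5), with mean (6+k)/(6+5+k).
Set (6+k)/(11+k) > 0.92 and solve: k > (0.92·11 − 6)/(1 − 0.92) = 51.500.
The smallest integer exceeding 51.500 is 52.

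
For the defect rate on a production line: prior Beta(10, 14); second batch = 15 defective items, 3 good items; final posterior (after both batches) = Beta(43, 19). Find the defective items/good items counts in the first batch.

Sequential conjugate updates are equivalent to a single update on the pooled data, so total successes = posterior α − prior α and total failures = posterior β − prior β.
Total across both batches: 43−10=33 defective items, 19−14=5 good items.
Subtract the second batch: 33−15=18 defective items and 5−3=2 good items.

18 defective items and 2 good items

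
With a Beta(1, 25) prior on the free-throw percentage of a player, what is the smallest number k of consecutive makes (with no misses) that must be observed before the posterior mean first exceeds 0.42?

k = 18

After k makes and 0 misses the posterior is Beta(1+k, 25), with mean (1+k)/(1+25+k).
Set (1+k)/(26+k) > 0.42 and solve: k > (0.42·26 − 1)/(1 − 0.42) = 17.103.
The smallest integer exceeding 17.103 is 18, and checking k=18: (19)/(44) = 0.4318 > 0.42.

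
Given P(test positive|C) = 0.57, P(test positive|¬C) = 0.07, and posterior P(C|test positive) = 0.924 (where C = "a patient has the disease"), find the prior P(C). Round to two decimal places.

P(C) = 0.60

In odds form, posterior odds = prior odds × likelihood ratio, so prior odds = posterior odds ÷ LR.
Posterior odds = 0.924/(1−0.924) = 12.1579. LR = 0.57/0.07 = 8.1429.
Prior odds = 12.1579/8.1429 = 1.4931, so P(C) = 1.4931/(1+1.4931) ≈ 0.60.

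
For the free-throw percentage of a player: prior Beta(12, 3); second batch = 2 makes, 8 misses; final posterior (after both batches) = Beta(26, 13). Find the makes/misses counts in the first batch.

Sequential conjugate updates are equivalent to a single update on the pooled data, so total successes = posterior α − prior α and total failures = posterior β − prior β.
Total across both batches: 26−12=14 makes, 13−3=10 misses.
Subtract the second batch: 14−2=12 makes and 10−8=2 misses.

12 makes and 2 misses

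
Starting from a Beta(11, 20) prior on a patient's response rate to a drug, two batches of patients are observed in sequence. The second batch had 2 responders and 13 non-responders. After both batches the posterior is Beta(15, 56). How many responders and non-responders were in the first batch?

Because Beta–binomial updating is additive in the counts, the combined data contributed (α_post−α_prior, β_post−β_prior) successes and failures.
Total across both batches: 15−11=4 responders, 56−20=36 non-responders.
Subtract the second batch: 4−2=2 responders and 36−13=23 non-responders.

2 responders and 23 non-responders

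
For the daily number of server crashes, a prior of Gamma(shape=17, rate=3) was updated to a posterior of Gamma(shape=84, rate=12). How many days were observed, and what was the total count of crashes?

A Gamma(α, β) prior (rate parametrization) on a Poisson rate with n observations summing to S gives posterior Gamma(α+S, β+n).
Matching: Σxᵢ = 84 − 17 = 67 and n = 12 − 3 = 9.

n = 9 days with total 67 crashes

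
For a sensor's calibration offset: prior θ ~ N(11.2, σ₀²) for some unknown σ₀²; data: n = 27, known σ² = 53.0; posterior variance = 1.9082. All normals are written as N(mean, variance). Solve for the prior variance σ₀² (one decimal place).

Posterior precision equals prior precision plus data precision: 1/σ_n² = 1/σ₀² + n/σ².
So 1/σ₀² = 1/1.9082 − 27/53.0 = 0.524054 − 0.509434 = 0.014620.
Hence σ₀² = 1/0.014620 ≈ 68.4.

σ₀² = 68.4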